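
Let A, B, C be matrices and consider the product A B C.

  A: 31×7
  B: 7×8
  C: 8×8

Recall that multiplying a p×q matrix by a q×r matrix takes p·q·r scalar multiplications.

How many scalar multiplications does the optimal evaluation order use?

Order (A (B C)): (B C): 7×8 by 8×8 → 7×8, cost 7·8·8 = 448; (A (B C)): 31×7 by 7×8 → 31×8, cost 31·7·8 = 1736; cumulative 2184. Total 2184.
Order ((A B) C): (A B): 31×7 by 7×8 → 31×8, cost 31·7·8 = 1736; ((A B) C): 31×8 by 8×8 → 31×8, cost 31·8·8 = 1984; cumulative 3720. Total 3720.
Minimum: 2184.

2184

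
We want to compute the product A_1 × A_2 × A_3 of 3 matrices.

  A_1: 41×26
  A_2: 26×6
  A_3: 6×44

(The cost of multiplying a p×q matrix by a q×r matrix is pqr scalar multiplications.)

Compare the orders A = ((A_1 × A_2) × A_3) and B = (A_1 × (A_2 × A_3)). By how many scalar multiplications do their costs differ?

36548

Order A = ((A_1 × A_2) × A_3): (A_1 × A_2): 41×26 by 26×6 → 41×6, cost 41·26·6 = 6396; ((A_1 × A_2) × A_3): 41×6 by 6×44 → 41×44, cost 41·6·44 = 10824; cumulative 17220. Total 17220.
Order B = (A_1 × (A_2 × A_3)): (A_2 × A_3): 26×6 by 6×44 → 26×44, cost 26·6·44 = 6864; (A_1 × (A_2 × A_3)): 41×26 by 26×44 → 41×44, cost 41·26·44 = 46904; cumulative 53768. Total 53768.
Difference: |17220 − 53768| = 36548.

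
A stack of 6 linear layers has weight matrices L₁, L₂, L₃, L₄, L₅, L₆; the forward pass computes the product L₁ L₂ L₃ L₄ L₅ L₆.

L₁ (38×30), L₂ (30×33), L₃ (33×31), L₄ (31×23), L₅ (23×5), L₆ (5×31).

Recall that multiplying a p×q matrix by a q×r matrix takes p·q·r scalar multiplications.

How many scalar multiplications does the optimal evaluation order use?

25220

Adjacent pairs: L₁L₂ = 38·30·33 = 37620; L₂L₃ = 30·33·31 = 30690; L₃L₄ = 33·31·23 = 23529; L₄L₅ = 31·23·5 = 3565; L₅L₆ = 23·5·31 = 3565.
Length 3: L₁..L₃: k=1: 0+30690+38·30·31=66030; k=2: 37620+0+38·33·31=76494 → min 66030 | L₂..L₄: k=2: 0+23529+30·33·23=46299; k=3: 30690+0+30·31·23=52080 → min 46299 | L₃..L₅: k=3: 0+3565+33·31·5=8680; k=4: 23529+0+33·23·5=27324 → min 8680 | L₄..L₆: k=4: 0+3565+31·23·31=25668; k=5: 3565+0+31·5·31=8370 → min 8370.
Length 4: L₁..L₄: k=1: 0+46299+38·30·23=72519; k=2: 37620+23529+38·33·23=89991; k=3: 66030+0+38·31·23=93124 → min 72519 | L₂..L₅: k=2: 0+8680+30·33·5=13630; k=3: 30690+3565+30·31·5=38905; k=4: 46299+0+30·23·5=49749 → min 13630 | L₃..L₆: k=3: 0+8370+33·31·31=40083; k=4: 23529+3565+33·23·31=50623; k=5: 8680+0+33·5·31=13795 → min 13795.
Length 5: L₁..L₅: k=1: 0+13630+38·30·5=19330; k=2: 37620+8680+38·33·5=52570; k=3: 66030+3565+38·31·5=75485; k=4: 72519+0+38·23·5=76889 → min 19330 | L₂..L₆: k=2: 0+13795+30·33·31=44485; k=3: 30690+8370+30·31·31=67890; k=4: 46299+3565+30·23·31=71254; k=5: 13630+0+30·5·31=18280 → min 18280.
Length 6: L₁..L₆: k=1: 0+18280+38·30·31=53620; k=2: 37620+13795+38·33·31=90289; k=3: 66030+8370+38·31·31=110918; k=4: 72519+3565+38·23·31=103178; k=5: 19330+0+38·5·31=25220 → min 25220.
Optimal order: ((L₁ (L₂ (L₃ (L₄ L₅)))) L₆) with cost 25220.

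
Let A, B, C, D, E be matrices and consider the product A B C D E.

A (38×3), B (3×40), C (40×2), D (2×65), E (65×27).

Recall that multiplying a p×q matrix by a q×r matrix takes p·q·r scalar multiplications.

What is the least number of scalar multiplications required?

Adjacent pairs: AB = 38·3·40 = 4560; BC = 3·40·2 = 240; CD = 40·2·65 = 5200; DE = 2·65·27 = 3510.
Length 3: A..C: k=1: 0+240+38·3·2=468; k=2: 4560+0+38·40·2=7600 → min 468 | B..D: k=2: 0+5200+3·40·65=13000; k=3: 240+0+3·2·65=630 → min 630 | C..E: k=3: 0+3510+40·2·27=5670; k=4: 5200+0+40·65·27=75400 → min 5670.
Length 4: A..D: k=1: 0+630+38·3·65=8040; k=2: 4560+5200+38·40·65=108560; k=3: 468+0+38·2·65=5408 → min 5408 | B..E: k=2: 0+5670+3·40·27=8910; k=3: 240+3510+3·2·27=3912; k=4: 630+0+3·65·27=5895 → min 3912.
Length 5: A..E: k=1: 0+3912+38·3·27=6990; k=2: 4560+5670+38·40·27=51270; k=3: 468+3510+38·2·27=6030; k=4: 5408+0+38·65·27=72098 → min 6030.
Optimal order: ((A (B C)) (D E)) with cost 6030.

6030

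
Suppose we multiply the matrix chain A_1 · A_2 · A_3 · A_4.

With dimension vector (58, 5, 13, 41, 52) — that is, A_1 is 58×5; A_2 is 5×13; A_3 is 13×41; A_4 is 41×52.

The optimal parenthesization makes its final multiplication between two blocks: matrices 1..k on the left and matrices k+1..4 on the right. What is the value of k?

1

Adjacent pairs: A_1A_2 = 58·5·13 = 3770; A_2A_3 = 5·13·41 = 2665; A_3A_4 = 13·41·52 = 27716.
Length 3: A_1..A_3: k=1: 0+2665+58·5·41=14555; k=2: 3770+0+58·13·41=34684 → min 14555 | A_2..A_4: k=2: 0+27716+5·13·52=31096; k=3: 2665+0+5·41·52=13325 → min 13325.
Top-level splits: k=1: (A_1..A_1)·(A_2..A_4) → 0+13325+58·5·52 = 28405; k=2: (A_1..A_2)·(A_3..A_4) → 3770+27716+58·13·52 = 70694; k=3: (A_1..A_3)·(A_4..A_4) → 14555+0+58·41·52 = 138211.
Best split is after A_1, i.e. k = 1.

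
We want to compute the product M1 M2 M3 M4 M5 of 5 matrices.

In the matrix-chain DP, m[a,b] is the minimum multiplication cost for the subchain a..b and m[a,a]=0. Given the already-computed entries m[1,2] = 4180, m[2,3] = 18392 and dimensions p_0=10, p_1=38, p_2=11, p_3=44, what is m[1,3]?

m[1,3] = min over k∈[1,2] of m[1,k]+m[k+1,3]+p_{0}·p_k·p_{3}.
k=1: 0 + 18392 + 10·38·44 = 35112; k=2: 4180 + 0 + 10·11·44 = 9020.
Minimum: 9020 at k=2.

9020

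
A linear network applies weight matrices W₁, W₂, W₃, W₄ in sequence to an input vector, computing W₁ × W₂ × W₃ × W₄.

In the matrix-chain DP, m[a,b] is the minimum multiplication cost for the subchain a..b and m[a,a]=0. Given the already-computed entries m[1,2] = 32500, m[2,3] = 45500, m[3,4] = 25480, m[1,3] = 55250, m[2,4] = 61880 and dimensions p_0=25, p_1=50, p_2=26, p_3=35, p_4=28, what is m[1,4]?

m[1,4] = min over k∈[1,3] of m[1,k]+m[k+1,4]+p_{0}·p_k·p_{4}.
k=1: 0 + 61880 + 25·50·28 = 96880; k=2: 32500 + 25480 + 25·26·28 = 76180; k=3: 55250 + 0 + 25·35·28 = 79750.
Minimum: 76180 at k=2.

76180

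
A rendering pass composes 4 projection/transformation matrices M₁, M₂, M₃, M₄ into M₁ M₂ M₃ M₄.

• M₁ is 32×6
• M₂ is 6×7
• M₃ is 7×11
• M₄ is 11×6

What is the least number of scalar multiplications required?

Adjacent pairs: M₁M₂ = 32·6·7 = 1344; M₂M₃ = 6·7·11 = 462; M₃M₄ = 7·11·6 = 462.
Length 3: M₁..M₃: k=1: 0+462+32·6·11=2574; k=2: 1344+0+32·7·11=3808 → min 2574 | M₂..M₄: k=2: 0+462+6·7·6=714; k=3: 462+0+6·11·6=858 → min 714.
Length 4: M₁..M₄: k=1: 0+714+32·6·6=1866; k=2: 1344+462+32·7·6=3150; k=3: 2574+0+32·11·6=4686 → min 1866.
Optimal order: (M₁ (M₂ (M₃ M₄))) with cost 1866.

1866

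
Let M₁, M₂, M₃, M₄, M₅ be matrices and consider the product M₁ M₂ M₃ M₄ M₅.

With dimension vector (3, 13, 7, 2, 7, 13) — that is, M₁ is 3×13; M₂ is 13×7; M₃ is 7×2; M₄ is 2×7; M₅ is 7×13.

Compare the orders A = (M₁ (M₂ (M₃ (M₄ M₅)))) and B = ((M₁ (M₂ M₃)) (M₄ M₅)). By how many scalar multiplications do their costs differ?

Order A = (M₁ (M₂ (M₃ (M₄ M₅)))): (M₄ M₅): 2×7 by 7×13 → 2×13, cost 2·7·13 = 182; (M₃ (M₄ M₅)): 7×2 by 2×13 → 7×13, cost 7·2·13 = 182; cumulative 364; (M₂ (M₃ (M₄ M₅))): 13×7 by 7×13 → 13×13, cost 13·7·13 = 1183; cumulative 1547; (M₁ (M₂ (M₃ (M₄ M₅)))): 3×13 by 13×13 → 3×13, cost 3·13·13 = 507; cumulative 2054. Total 2054.
Order B = ((M₁ (M₂ M₃)) (M₄ M₅)): (M₂ M₃): 13×7 by 7×2 → 13×2, cost 13·7·2 = 182; (M₁ (M₂ M₃)): 3×13 by 13×2 → 3×2, cost 3·13·2 = 78; cumulative 260; (M₄ M₅): 2×7 by 7×13 → 2×13, cost 2·7·13 = 182; ((M₁ (M₂ M₃)) (M₄ M₅)): 3×2 by 2×13 → 3×13, cost 3·2·13 = 78; cumulative 520. Total 520.
Difference: |2054 − 520| = 1534.

1534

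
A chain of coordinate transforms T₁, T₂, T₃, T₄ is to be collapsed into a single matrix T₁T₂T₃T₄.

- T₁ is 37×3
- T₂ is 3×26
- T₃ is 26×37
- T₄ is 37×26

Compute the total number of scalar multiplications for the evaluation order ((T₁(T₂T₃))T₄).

42587

(T₂T₃): 3×26 by 26×37 → 3×37, cost 3·26·37 = 2886
(T₁(T₂T₃)): 37×3 by 3×37 → 37×37, cost 37·3·37 = 4107; cumulative 6993
((T₁(T₂T₃))T₄): 37×37 by 37×26 → 37×26, cost 37·37·26 = 35594; cumulative 42587
Total: 42587 scalar multiplications.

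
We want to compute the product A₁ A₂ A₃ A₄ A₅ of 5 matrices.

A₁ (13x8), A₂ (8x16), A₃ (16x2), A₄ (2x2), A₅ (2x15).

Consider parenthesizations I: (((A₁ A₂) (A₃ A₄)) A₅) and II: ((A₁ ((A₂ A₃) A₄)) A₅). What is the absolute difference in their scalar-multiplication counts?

1648

Order I = (((A₁ A₂) (A₃ A₄)) A₅): (A₁ A₂): 13×8 by 8×16 → 13×16, cost 13·8·16 = 1664; (A₃ A₄): 16×2 by 2×2 → 16×2, cost 16·2·2 = 64; ((A₁ A₂) (A₃ A₄)): 13×16 by 16×2 → 13×2, cost 13·16·2 = 416; cumulative 2144; (((A₁ A₂) (A₃ A₄)) A₅): 13×2 by 2×15 → 13×15, cost 13·2·15 = 390; cumulative 2534. Total 2534.
Order II = ((A₁ ((A₂ A₃) A₄)) A₅): (A₂ A₃): 8×16 by 16×2 → 8×2, cost 8·16·2 = 256; ((A₂ A₃) A₄): 8×2 by 2×2 → 8×2, cost 8·2·2 = 32; cumulative 288; (A₁ ((A₂ A₃) A₄)): 13×8 by 8×2 → 13×2, cost 13·8·2 = 208; cumulative 496; ((A₁ ((A₂ A₃) A₄)) A₅): 13×2 by 2×15 → 13×15, cost 13·2·15 = 390; cumulative 886. Total 886.
Difference: |2534 − 886| = 1648.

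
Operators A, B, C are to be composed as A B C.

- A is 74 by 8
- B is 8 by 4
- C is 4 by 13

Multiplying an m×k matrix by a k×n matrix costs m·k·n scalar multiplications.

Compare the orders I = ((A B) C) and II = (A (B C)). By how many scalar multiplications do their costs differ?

Order I = ((A B) C): (A B): 74×8 by 8×4 → 74×4, cost 74·8·4 = 2368; ((A B) C): 74×4 by 4×13 → 74×13, cost 74·4·13 = 3848; cumulative 6216. Total 6216.
Order II = (A (B C)): (B C): 8×4 by 4×13 → 8×13, cost 8·4·13 = 416; (A (B C)): 74×8 by 8×13 → 74×13, cost 74·8·13 = 7696; cumulative 8112. Total 8112.
Difference: |6216 − 8112| = 1896.

1896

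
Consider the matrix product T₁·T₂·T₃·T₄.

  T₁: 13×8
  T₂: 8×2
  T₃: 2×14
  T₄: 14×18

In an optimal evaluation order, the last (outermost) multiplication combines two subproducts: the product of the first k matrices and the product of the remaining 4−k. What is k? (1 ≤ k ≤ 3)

Adjacent pairs: T₁T₂ = 13·8·2 = 208; T₂T₃ = 8·2·14 = 224; T₃T₄ = 2·14·18 = 504.
Length 3: T₁..T₃: k=1: 0+224+13·8·14=1680; k=2: 208+0+13·2·14=572 → min 572 | T₂..T₄: k=2: 0+504+8·2·18=792; k=3: 224+0+8·14·18=2240 → min 792.
Top-level splits: k=1: (T₁..T₁)·(T₂..T₄) → 0+792+13·8·18 = 2664; k=2: (T₁..T₂)·(T₃..T₄) → 208+504+13·2·18 = 1180; k=3: (T₁..T₃)·(T₄..T₄) → 572+0+13·14·18 = 3848.
Best split is after T₂, i.e. k = 2.

2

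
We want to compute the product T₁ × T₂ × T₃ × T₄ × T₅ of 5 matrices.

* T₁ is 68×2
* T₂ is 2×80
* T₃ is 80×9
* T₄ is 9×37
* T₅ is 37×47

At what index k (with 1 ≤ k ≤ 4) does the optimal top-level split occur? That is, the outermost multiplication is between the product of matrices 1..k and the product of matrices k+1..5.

Adjacent pairs: T₁T₂ = 68·2·80 = 10880; T₂T₃ = 2·80·9 = 1440; T₃T₄ = 80·9·37 = 26640; T₄T₅ = 9·37·47 = 15651.
Length 3: T₁..T₃: k=1: 0+1440+68·2·9=2664; k=2: 10880+0+68·80·9=59840 → min 2664 | T₂..T₄: k=2: 0+26640+2·80·37=32560; k=3: 1440+0+2·9·37=2106 → min 2106 | T₃..T₅: k=3: 0+15651+80·9·47=49491; k=4: 26640+0+80·37·47=165760 → min 49491.
Length 4: T₁..T₄: k=1: 0+2106+68·2·37=7138; k=2: 10880+26640+68·80·37=238800; k=3: 2664+0+68·9·37=25308 → min 7138 | T₂..T₅: k=2: 0+49491+2·80·47=57011; k=3: 1440+15651+2·9·47=17937; k=4: 2106+0+2·37·47=5584 → min 5584.
Top-level splits: k=1: (T₁..T₁)·(T₂..T₅) → 0+5584+68·2·47 = 11976; k=2: (T₁..T₂)·(T₃..T₅) → 10880+49491+68·80·47 = 316051; k=3: (T₁..T₃)·(T₄..T₅) → 2664+15651+68·9·47 = 47079; k=4: (T₁..T₄)·(T₅..T₅) → 7138+0+68·37·47 = 125390.
Best split is after T₁, i.e. k = 1.

1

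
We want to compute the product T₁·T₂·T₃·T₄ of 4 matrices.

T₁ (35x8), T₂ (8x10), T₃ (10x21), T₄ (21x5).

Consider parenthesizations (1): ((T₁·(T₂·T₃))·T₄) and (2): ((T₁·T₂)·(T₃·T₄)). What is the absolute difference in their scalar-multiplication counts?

5635

Order (1) = ((T₁·(T₂·T₃))·T₄): (T₂·T₃): 8×10 by 10×21 → 8×21, cost 8·10·21 = 1680; (T₁·(T₂·T₃)): 35×8 by 8×21 → 35×21, cost 35·8·21 = 5880; cumulative 7560; ((T₁·(T₂·T₃))·T₄): 35×21 by 21×5 → 35×5, cost 35·21·5 = 3675; cumulative 11235. Total 11235.
Order (2) = ((T₁·T₂)·(T₃·T₄)): (T₁·T₂): 35×8 by 8×10 → 35×10, cost 35·8·10 = 2800; (T₃·T₄): 10×21 by 21×5 → 10×5, cost 10·21·5 = 1050; ((T₁·T₂)·(T₃·T₄)): 35×10 by 10×5 → 35×5, cost 35·10·5 = 1750; cumulative 5600. Total 5600.
Difference: |11235 − 5600| = 5635.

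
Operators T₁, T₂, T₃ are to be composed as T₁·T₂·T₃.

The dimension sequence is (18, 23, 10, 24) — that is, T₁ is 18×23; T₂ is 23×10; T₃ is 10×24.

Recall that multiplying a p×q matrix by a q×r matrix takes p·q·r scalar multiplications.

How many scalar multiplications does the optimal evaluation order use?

Order (T₁·(T₂·T₃)): (T₂·T₃): 23×10 by 10×24 → 23×24, cost 23·10·24 = 5520; (T₁·(T₂·T₃)): 18×23 by 23×24 → 18×24, cost 18·23·24 = 9936; cumulative 15456. Total 15456.
Order ((T₁·T₂)·T₃): (T₁·T₂): 18×23 by 23×10 → 18×10, cost 18·23·10 = 4140; ((T₁·T₂)·T₃): 18×10 by 10×24 → 18×24, cost 18·10·24 = 4320; cumulative 8460. Total 8460.
Minimum: 8460.

8460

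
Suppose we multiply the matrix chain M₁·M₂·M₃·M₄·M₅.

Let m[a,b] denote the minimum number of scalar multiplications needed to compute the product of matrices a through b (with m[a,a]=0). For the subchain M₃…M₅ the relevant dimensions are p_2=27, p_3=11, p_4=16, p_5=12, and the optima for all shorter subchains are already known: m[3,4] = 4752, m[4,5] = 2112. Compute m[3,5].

5676

m[3,5] = min over k∈[3,4] of m[3,k]+m[k+1,5]+p_{2}·p_k·p_{5}.
k=3: 0 + 2112 + 27·11·12 = 5676; k=4: 4752 + 0 + 27·16·12 = 9936.
Minimum: 5676 at k=3.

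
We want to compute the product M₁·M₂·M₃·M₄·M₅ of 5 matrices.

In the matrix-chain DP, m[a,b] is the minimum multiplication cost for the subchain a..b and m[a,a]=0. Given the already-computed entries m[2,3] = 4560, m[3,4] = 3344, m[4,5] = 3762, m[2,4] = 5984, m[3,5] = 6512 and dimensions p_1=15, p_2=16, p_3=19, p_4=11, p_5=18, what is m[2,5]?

8954

m[2,5] = min over k∈[2,4] of m[2,k]+m[k+1,5]+p_{1}·p_k·p_{5}.
k=2: 0 + 6512 + 15·16·18 = 10832; k=3: 4560 + 3762 + 15·19·18 = 13452; k=4: 5984 + 0 + 15·11·18 = 8954.
Minimum: 8954 at k=4.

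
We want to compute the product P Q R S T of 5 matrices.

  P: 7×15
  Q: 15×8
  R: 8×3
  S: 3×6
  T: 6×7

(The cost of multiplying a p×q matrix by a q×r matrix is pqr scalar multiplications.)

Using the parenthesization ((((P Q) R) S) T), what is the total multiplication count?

1428

(P Q): 7×15 by 15×8 → 7×8, cost 7·15·8 = 840
((P Q) R): 7×8 by 8×3 → 7×3, cost 7·8·3 = 168; cumulative 1008
(((P Q) R) S): 7×3 by 3×6 → 7×6, cost 7·3·6 = 126; cumulative 1134
((((P Q) R) S) T): 7×6 by 6×7 → 7×7, cost 7·6·7 = 294; cumulative 1428
Total: 1428 scalar multiplications.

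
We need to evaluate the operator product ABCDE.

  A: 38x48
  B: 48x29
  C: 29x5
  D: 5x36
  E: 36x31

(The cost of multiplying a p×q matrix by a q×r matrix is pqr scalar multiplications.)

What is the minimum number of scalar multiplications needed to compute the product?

Adjacent pairs: AB = 38·48·29 = 52896; BC = 48·29·5 = 6960; CD = 29·5·36 = 5220; DE = 5·36·31 = 5580.
Length 3: A..C: k=1: 0+6960+38·48·5=16080; k=2: 52896+0+38·29·5=58406 → min 16080 | B..D: k=2: 0+5220+48·29·36=55332; k=3: 6960+0+48·5·36=15600 → min 15600 | C..E: k=3: 0+5580+29·5·31=10075; k=4: 5220+0+29·36·31=37584 → min 10075.
Length 4: A..D: k=1: 0+15600+38·48·36=81264; k=2: 52896+5220+38·29·36=97788; k=3: 16080+0+38·5·36=22920 → min 22920 | B..E: k=2: 0+10075+48·29·31=53227; k=3: 6960+5580+48·5·31=19980; k=4: 15600+0+48·36·31=69168 → min 19980.
Length 5: A..E: k=1: 0+19980+38·48·31=76524; k=2: 52896+10075+38·29·31=97133; k=3: 16080+5580+38·5·31=27550; k=4: 22920+0+38·36·31=65328 → min 27550.
Optimal order: ((A(BC))(DE)) with cost 27550.

27550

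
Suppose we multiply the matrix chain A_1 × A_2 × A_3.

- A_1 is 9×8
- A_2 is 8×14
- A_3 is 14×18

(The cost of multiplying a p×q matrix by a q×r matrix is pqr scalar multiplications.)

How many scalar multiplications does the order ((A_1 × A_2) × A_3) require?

3276

(A_1 × A_2): 9×8 by 8×14 → 9×14, cost 9·8·14 = 1008
((A_1 × A_2) × A_3): 9×14 by 14×18 → 9×18, cost 9·14·18 = 2268; cumulative 3276
Total: 3276 scalar multiplications.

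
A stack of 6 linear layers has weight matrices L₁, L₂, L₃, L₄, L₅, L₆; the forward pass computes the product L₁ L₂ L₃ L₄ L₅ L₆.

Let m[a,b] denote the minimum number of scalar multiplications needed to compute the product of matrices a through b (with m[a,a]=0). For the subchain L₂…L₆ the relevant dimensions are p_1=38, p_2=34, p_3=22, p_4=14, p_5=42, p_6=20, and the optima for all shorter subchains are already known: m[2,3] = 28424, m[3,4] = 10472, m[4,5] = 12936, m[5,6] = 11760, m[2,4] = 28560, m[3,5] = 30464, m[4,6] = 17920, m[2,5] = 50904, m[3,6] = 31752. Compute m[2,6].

50960

m[2,6] = min over k∈[2,5] of m[2,k]+m[k+1,6]+p_{1}·p_k·p_{6}.
k=2: 0 + 31752 + 38·34·20 = 57592; k=3: 28424 + 17920 + 38·22·20 = 63064; k=4: 28560 + 11760 + 38·14·20 = 50960; k=5: 50904 + 0 + 38·42·20 = 82824.
Minimum: 50960 at k=4.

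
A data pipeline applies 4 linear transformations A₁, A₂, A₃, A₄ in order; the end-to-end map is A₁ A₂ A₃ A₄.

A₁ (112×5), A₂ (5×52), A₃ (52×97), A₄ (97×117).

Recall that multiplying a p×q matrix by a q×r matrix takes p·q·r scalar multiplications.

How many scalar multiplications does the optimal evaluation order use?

147485

Adjacent pairs: A₁A₂ = 112·5·52 = 29120; A₂A₃ = 5·52·97 = 25220; A₃A₄ = 52·97·117 = 590148.
Length 3: A₁..A₃: k=1: 0+25220+112·5·97=79540; k=2: 29120+0+112·52·97=594048 → min 79540 | A₂..A₄: k=2: 0+590148+5·52·117=620568; k=3: 25220+0+5·97·117=81965 → min 81965.
Length 4: A₁..A₄: k=1: 0+81965+112·5·117=147485; k=2: 29120+590148+112·52·117=1300676; k=3: 79540+0+112·97·117=1350628 → min 147485.
Optimal order: (A₁ ((A₂ A₃) A₄)) with cost 147485.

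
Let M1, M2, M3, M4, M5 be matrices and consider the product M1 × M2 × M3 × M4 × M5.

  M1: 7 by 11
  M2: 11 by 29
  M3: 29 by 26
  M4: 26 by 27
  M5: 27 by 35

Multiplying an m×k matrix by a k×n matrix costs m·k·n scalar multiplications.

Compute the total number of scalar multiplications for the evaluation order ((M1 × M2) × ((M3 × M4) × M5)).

57101

(M1 × M2): 7×11 by 11×29 → 7×29, cost 7·11·29 = 2233
(M3 × M4): 29×26 by 26×27 → 29×27, cost 29·26·27 = 20358
((M3 × M4) × M5): 29×27 by 27×35 → 29×35, cost 29·27·35 = 27405; cumulative 47763
((M1 × M2) × ((M3 × M4) × M5)): 7×29 by 29×35 → 7×35, cost 7·29·35 = 7105; cumulative 57101
Total: 57101 scalar multiplications.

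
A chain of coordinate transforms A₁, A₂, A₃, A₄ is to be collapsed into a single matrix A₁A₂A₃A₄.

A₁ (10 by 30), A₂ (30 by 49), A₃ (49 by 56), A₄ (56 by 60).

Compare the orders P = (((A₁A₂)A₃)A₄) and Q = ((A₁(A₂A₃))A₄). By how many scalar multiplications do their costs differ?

56980

Order P = (((A₁A₂)A₃)A₄): (A₁A₂): 10×30 by 30×49 → 10×49, cost 10·30·49 = 14700; ((A₁A₂)A₃): 10×49 by 49×56 → 10×56, cost 10·49·56 = 27440; cumulative 42140; (((A₁A₂)A₃)A₄): 10×56 by 56×60 → 10×60, cost 10·56·60 = 33600; cumulative 75740. Total 75740.
Order Q = ((A₁(A₂A₃))A₄): (A₂A₃): 30×49 by 49×56 → 30×56, cost 30·49·56 = 82320; (A₁(A₂A₃)): 10×30 by 30×56 → 10×56, cost 10·30·56 = 16800; cumulative 99120; ((A₁(A₂A₃))A₄): 10×56 by 56×60 → 10×60, cost 10·56·60 = 33600; cumulative 132720. Total 132720.
Difference: |75740 − 132720| = 56980.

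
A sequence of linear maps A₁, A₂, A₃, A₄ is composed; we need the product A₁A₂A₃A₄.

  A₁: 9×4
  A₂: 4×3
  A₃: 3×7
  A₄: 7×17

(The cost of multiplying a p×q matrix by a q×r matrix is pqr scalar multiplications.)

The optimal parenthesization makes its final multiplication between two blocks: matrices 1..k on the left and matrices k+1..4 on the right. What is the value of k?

Adjacent pairs: A₁A₂ = 9·4·3 = 108; A₂A₃ = 4·3·7 = 84; A₃A₄ = 3·7·17 = 357.
Length 3: A₁..A₃: k=1: 0+84+9·4·7=336; k=2: 108+0+9·3·7=297 → min 297 | A₂..A₄: k=2: 0+357+4·3·17=561; k=3: 84+0+4·7·17=560 → min 560.
Top-level splits: k=1: (A₁..A₁)·(A₂..A₄) → 0+560+9·4·17 = 1172; k=2: (A₁..A₂)·(A₃..A₄) → 108+357+9·3·17 = 924; k=3: (A₁..A₃)·(A₄..A₄) → 297+0+9·7·17 = 1368.
Best split is after A₂, i.e. k = 2.

2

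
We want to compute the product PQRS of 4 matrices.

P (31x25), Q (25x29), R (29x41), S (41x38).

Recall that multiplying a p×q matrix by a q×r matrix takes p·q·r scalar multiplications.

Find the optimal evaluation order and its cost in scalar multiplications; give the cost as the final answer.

98125

Adjacent pairs: PQ = 31·25·29 = 22475; QR = 25·29·41 = 29725; RS = 29·41·38 = 45182.
Length 3: P..R: k=1: 0+29725+31·25·41=61500; k=2: 22475+0+31·29·41=59334 → min 59334 | Q..S: k=2: 0+45182+25·29·38=72732; k=3: 29725+0+25·41·38=68675 → min 68675.
Length 4: P..S: k=1: 0+68675+31·25·38=98125; k=2: 22475+45182+31·29·38=101819; k=3: 59334+0+31·41·38=107632 → min 98125.
Optimal parenthesization: (P((QR)S)) with cost 98125.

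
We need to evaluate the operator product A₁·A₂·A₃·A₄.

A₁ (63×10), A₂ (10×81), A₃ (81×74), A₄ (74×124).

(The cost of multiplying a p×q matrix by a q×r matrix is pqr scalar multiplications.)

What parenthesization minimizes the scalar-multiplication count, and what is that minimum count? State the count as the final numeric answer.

229820

Adjacent pairs: A₁A₂ = 63·10·81 = 51030; A₂A₃ = 10·81·74 = 59940; A₃A₄ = 81·74·124 = 743256.
Length 3: A₁..A₃: k=1: 0+59940+63·10·74=106560; k=2: 51030+0+63·81·74=428652 → min 106560 | A₂..A₄: k=2: 0+743256+10·81·124=843696; k=3: 59940+0+10·74·124=151700 → min 151700.
Length 4: A₁..A₄: k=1: 0+151700+63·10·124=229820; k=2: 51030+743256+63·81·124=1427058; k=3: 106560+0+63·74·124=684648 → min 229820.
Optimal parenthesization: (A₁·((A₂·A₃)·A₄)) with cost 229820.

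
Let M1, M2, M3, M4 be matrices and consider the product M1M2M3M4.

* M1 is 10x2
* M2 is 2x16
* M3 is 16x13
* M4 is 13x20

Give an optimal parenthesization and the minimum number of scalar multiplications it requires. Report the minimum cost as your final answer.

1336

Adjacent pairs: M1M2 = 10·2·16 = 320; M2M3 = 2·16·13 = 416; M3M4 = 16·13·20 = 4160.
Length 3: M1..M3: k=1: 0+416+10·2·13=676; k=2: 320+0+10·16·13=2400 → min 676 | M2..M4: k=2: 0+4160+2·16·20=4800; k=3: 416+0+2·13·20=936 → min 936.
Length 4: M1..M4: k=1: 0+936+10·2·20=1336; k=2: 320+4160+10·16·20=7680; k=3: 676+0+10·13·20=3276 → min 1336.
Optimal parenthesization: (M1((M2M3)M4)) with cost 1336.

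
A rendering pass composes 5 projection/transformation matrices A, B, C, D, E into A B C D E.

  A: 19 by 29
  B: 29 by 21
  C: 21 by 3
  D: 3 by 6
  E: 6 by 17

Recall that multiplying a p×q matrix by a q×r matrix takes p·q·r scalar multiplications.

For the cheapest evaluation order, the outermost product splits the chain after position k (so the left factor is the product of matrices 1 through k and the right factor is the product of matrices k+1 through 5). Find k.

3

Adjacent pairs: AB = 19·29·21 = 11571; BC = 29·21·3 = 1827; CD = 21·3·6 = 378; DE = 3·6·17 = 306.
Length 3: A..C: k=1: 0+1827+19·29·3=3480; k=2: 11571+0+19·21·3=12768 → min 3480 | B..D: k=2: 0+378+29·21·6=4032; k=3: 1827+0+29·3·6=2349 → min 2349 | C..E: k=3: 0+306+21·3·17=1377; k=4: 378+0+21·6·17=2520 → min 1377.
Length 4: A..D: k=1: 0+2349+19·29·6=5655; k=2: 11571+378+19·21·6=14343; k=3: 3480+0+19·3·6=3822 → min 3822 | B..E: k=2: 0+1377+29·21·17=11730; k=3: 1827+306+29·3·17=3612; k=4: 2349+0+29·6·17=5307 → min 3612.
Top-level splits: k=1: (A..A)·(B..E) → 0+3612+19·29·17 = 12979; k=2: (A..B)·(C..E) → 11571+1377+19·21·17 = 19731; k=3: (A..C)·(D..E) → 3480+306+19·3·17 = 4755; k=4: (A..D)·(E..E) → 3822+0+19·6·17 = 5760.
Best split is after C, i.e. k = 3.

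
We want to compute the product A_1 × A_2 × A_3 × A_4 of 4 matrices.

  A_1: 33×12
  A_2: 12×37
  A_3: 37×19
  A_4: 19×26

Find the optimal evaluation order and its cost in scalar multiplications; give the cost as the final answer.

Adjacent pairs: A_1A_2 = 33·12·37 = 14652; A_2A_3 = 12·37·19 = 8436; A_3A_4 = 37·19·26 = 18278.
Length 3: A_1..A_3: k=1: 0+8436+33·12·19=15960; k=2: 14652+0+33·37·19=37851 → min 15960 | A_2..A_4: k=2: 0+18278+12·37·26=29822; k=3: 8436+0+12·19·26=14364 → min 14364.
Length 4: A_1..A_4: k=1: 0+14364+33·12·26=24660; k=2: 14652+18278+33·37·26=64676; k=3: 15960+0+33·19·26=32262 → min 24660.
Optimal parenthesization: (A_1 × ((A_2 × A_3) × A_4)) with cost 24660.

24660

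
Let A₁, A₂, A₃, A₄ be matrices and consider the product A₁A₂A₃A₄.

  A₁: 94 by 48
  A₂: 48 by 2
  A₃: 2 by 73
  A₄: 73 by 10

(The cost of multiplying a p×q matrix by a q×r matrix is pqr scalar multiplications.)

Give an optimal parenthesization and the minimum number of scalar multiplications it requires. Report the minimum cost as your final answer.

12364

Adjacent pairs: A₁A₂ = 94·48·2 = 9024; A₂A₃ = 48·2·73 = 7008; A₃A₄ = 2·73·10 = 1460.
Length 3: A₁..A₃: k=1: 0+7008+94·48·73=336384; k=2: 9024+0+94·2·73=22748 → min 22748 | A₂..A₄: k=2: 0+1460+48·2·10=2420; k=3: 7008+0+48·73·10=42048 → min 2420.
Length 4: A₁..A₄: k=1: 0+2420+94·48·10=47540; k=2: 9024+1460+94·2·10=12364; k=3: 22748+0+94·73·10=91368 → min 12364.
Optimal parenthesization: ((A₁A₂)(A₃A₄)) with cost 12364.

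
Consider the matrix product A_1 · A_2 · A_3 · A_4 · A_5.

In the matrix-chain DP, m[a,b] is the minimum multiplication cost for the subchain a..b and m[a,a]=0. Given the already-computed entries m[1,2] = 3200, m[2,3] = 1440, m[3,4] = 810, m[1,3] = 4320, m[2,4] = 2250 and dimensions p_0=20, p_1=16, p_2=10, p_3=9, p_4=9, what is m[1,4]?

5130

m[1,4] = min over k∈[1,3] of m[1,k]+m[k+1,4]+p_{0}·p_k·p_{4}.
k=1: 0 + 2250 + 20·16·9 = 5130; k=2: 3200 + 810 + 20·10·9 = 5810; k=3: 4320 + 0 + 20·9·9 = 5940.
Minimum: 5130 at k=1.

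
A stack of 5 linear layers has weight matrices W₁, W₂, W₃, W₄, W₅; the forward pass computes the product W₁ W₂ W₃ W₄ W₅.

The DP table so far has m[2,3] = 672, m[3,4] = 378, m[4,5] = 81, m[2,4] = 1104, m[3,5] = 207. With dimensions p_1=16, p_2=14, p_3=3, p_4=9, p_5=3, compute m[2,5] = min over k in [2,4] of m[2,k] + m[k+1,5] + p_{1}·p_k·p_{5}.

879

m[2,5] = min over k∈[2,4] of m[2,k]+m[k+1,5]+p_{1}·p_k·p_{5}.
k=2: 0 + 207 + 16·14·3 = 879; k=3: 672 + 81 + 16·3·3 = 897; k=4: 1104 + 0 + 16·9·3 = 1536.
Minimum: 879 at k=2.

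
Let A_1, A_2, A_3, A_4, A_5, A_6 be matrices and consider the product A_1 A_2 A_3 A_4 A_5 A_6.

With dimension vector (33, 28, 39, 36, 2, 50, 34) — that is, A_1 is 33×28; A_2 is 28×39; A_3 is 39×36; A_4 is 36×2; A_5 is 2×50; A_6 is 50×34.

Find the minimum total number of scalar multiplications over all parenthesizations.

Adjacent pairs: A_1A_2 = 33·28·39 = 36036; A_2A_3 = 28·39·36 = 39312; A_3A_4 = 39·36·2 = 2808; A_4A_5 = 36·2·50 = 3600; A_5A_6 = 2·50·34 = 3400.
Length 3: A_1..A_3: k=1: 0+39312+33·28·36=72576; k=2: 36036+0+33·39·36=82368 → min 72576 | A_2..A_4: k=2: 0+2808+28·39·2=4992; k=3: 39312+0+28·36·2=41328 → min 4992 | A_3..A_5: k=3: 0+3600+39·36·50=73800; k=4: 2808+0+39·2·50=6708 → min 6708 | A_4..A_6: k=4: 0+3400+36·2·34=5848; k=5: 3600+0+36·50·34=64800 → min 5848.
Length 4: A_1..A_4: k=1: 0+4992+33·28·2=6840; k=2: 36036+2808+33·39·2=41418; k=3: 72576+0+33·36·2=74952 → min 6840 | A_2..A_5: k=2: 0+6708+28·39·50=61308; k=3: 39312+3600+28·36·50=93312; k=4: 4992+0+28·2·50=7792 → min 7792 | A_3..A_6: k=3: 0+5848+39·36·34=53584; k=4: 2808+3400+39·2·34=8860; k=5: 6708+0+39·50·34=73008 → min 8860.
Length 5: A_1..A_5: k=1: 0+7792+33·28·50=53992; k=2: 36036+6708+33·39·50=107094; k=3: 72576+3600+33·36·50=135576; k=4: 6840+0+33·2·50=10140 → min 10140 | A_2..A_6: k=2: 0+8860+28·39·34=45988; k=3: 39312+5848+28·36·34=79432; k=4: 4992+3400+28·2·34=10296; k=5: 7792+0+28·50·34=55392 → min 10296.
Length 6: A_1..A_6: k=1: 0+10296+33·28·34=41712; k=2: 36036+8860+33·39·34=88654; k=3: 72576+5848+33·36·34=118816; k=4: 6840+3400+33·2·34=12484; k=5: 10140+0+33·50·34=66240 → min 12484.
Optimal order: ((A_1 (A_2 (A_3 A_4))) (A_5 A_6)) with cost 12484.

12484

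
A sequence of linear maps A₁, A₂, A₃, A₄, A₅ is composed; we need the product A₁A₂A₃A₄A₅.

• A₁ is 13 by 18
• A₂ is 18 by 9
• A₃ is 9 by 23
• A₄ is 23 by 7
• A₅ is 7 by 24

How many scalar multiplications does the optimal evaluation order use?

6405

Adjacent pairs: A₁A₂ = 13·18·9 = 2106; A₂A₃ = 18·9·23 = 3726; A₃A₄ = 9·23·7 = 1449; A₄A₅ = 23·7·24 = 3864.
Length 3: A₁..A₃: k=1: 0+3726+13·18·23=9108; k=2: 2106+0+13·9·23=4797 → min 4797 | A₂..A₄: k=2: 0+1449+18·9·7=2583; k=3: 3726+0+18·23·7=6624 → min 2583 | A₃..A₅: k=3: 0+3864+9·23·24=8832; k=4: 1449+0+9·7·24=2961 → min 2961.
Length 4: A₁..A₄: k=1: 0+2583+13·18·7=4221; k=2: 2106+1449+13·9·7=4374; k=3: 4797+0+13·23·7=6890 → min 4221 | A₂..A₅: k=2: 0+2961+18·9·24=6849; k=3: 3726+3864+18·23·24=17526; k=4: 2583+0+18·7·24=5607 → min 5607.
Length 5: A₁..A₅: k=1: 0+5607+13·18·24=11223; k=2: 2106+2961+13·9·24=7875; k=3: 4797+3864+13·23·24=15837; k=4: 4221+0+13·7·24=6405 → min 6405.
Optimal order: ((A₁(A₂(A₃A₄)))A₅) with cost 6405.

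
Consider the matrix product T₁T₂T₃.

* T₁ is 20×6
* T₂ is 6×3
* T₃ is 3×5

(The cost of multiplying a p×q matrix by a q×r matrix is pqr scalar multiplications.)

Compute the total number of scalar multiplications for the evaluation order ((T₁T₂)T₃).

660

(T₁T₂): 20×6 by 6×3 → 20×3, cost 20·6·3 = 360
((T₁T₂)T₃): 20×3 by 3×5 → 20×5, cost 20·3·5 = 300; cumulative 660
Total: 660 scalar multiplications.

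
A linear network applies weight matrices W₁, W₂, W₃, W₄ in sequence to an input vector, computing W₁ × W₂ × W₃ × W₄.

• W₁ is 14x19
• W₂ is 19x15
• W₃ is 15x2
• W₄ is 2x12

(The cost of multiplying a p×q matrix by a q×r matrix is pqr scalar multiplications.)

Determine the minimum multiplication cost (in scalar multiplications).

Adjacent pairs: W₁W₂ = 14·19·15 = 3990; W₂W₃ = 19·15·2 = 570; W₃W₄ = 15·2·12 = 360.
Length 3: W₁..W₃: k=1: 0+570+14·19·2=1102; k=2: 3990+0+14·15·2=4410 → min 1102 | W₂..W₄: k=2: 0+360+19·15·12=3780; k=3: 570+0+19·2·12=1026 → min 1026.
Length 4: W₁..W₄: k=1: 0+1026+14·19·12=4218; k=2: 3990+360+14·15·12=6870; k=3: 1102+0+14·2·12=1438 → min 1438.
Optimal order: ((W₁ × (W₂ × W₃)) × W₄) with cost 1438.

1438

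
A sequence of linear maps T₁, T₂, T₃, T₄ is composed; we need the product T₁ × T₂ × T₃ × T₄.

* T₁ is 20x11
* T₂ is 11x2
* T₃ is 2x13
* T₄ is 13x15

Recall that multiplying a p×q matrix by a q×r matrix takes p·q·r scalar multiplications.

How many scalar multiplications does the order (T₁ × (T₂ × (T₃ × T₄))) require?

(T₃ × T₄): 2×13 by 13×15 → 2×15, cost 2·13·15 = 390
(T₂ × (T₃ × T₄)): 11×2 by 2×15 → 11×15, cost 11·2·15 = 330; cumulative 720
(T₁ × (T₂ × (T₃ × T₄))): 20×11 by 11×15 → 20×15, cost 20·11·15 = 3300; cumulative 4020
Total: 4020 scalar multiplications.

4020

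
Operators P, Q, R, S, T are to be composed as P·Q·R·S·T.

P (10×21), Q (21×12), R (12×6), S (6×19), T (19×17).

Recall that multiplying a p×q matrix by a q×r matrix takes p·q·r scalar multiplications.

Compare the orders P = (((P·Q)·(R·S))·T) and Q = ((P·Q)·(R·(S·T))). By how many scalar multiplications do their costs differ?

Order P = (((P·Q)·(R·S))·T): (P·Q): 10×21 by 21×12 → 10×12, cost 10·21·12 = 2520; (R·S): 12×6 by 6×19 → 12×19, cost 12·6·19 = 1368; ((P·Q)·(R·S)): 10×12 by 12×19 → 10×19, cost 10·12·19 = 2280; cumulative 6168; (((P·Q)·(R·S))·T): 10×19 by 19×17 → 10×17, cost 10·19·17 = 3230; cumulative 9398. Total 9398.
Order Q = ((P·Q)·(R·(S·T))): (P·Q): 10×21 by 21×12 → 10×12, cost 10·21·12 = 2520; (S·T): 6×19 by 19×17 → 6×17, cost 6·19·17 = 1938; (R·(S·T)): 12×6 by 6×17 → 12×17, cost 12·6·17 = 1224; cumulative 3162; ((P·Q)·(R·(S·T))): 10×12 by 12×17 → 10×17, cost 10·12·17 = 2040; cumulative 7722. Total 7722.
Difference: |9398 − 7722| = 1676.

1676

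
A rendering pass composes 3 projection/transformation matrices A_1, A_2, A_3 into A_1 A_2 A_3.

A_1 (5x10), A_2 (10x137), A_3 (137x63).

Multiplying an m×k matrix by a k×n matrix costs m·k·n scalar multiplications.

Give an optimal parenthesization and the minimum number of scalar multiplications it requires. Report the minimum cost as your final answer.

(A_1 (A_2 A_3)): cost 89460.
((A_1 A_2) A_3): cost 50005.
Optimal: ((A_1 A_2) A_3) with cost 50005.

50005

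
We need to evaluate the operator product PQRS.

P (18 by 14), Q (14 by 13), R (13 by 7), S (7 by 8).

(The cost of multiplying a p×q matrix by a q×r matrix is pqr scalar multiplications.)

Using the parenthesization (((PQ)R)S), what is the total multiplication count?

(PQ): 18×14 by 14×13 → 18×13, cost 18·14·13 = 3276
((PQ)R): 18×13 by 13×7 → 18×7, cost 18·13·7 = 1638; cumulative 4914
(((PQ)R)S): 18×7 by 7×8 → 18×8, cost 18·7·8 = 1008; cumulative 5922
Total: 5922 scalar multiplications.

5922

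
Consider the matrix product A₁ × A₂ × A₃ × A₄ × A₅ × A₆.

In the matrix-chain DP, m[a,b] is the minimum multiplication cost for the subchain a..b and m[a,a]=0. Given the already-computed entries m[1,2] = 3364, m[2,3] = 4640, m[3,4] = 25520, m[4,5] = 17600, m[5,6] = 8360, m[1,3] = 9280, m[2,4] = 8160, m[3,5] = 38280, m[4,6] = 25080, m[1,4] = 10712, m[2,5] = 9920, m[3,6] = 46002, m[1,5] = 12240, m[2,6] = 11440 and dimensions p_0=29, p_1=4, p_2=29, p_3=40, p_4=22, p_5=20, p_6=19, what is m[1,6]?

m[1,6] = min over k∈[1,5] of m[1,k]+m[k+1,6]+p_{0}·p_k·p_{6}.
k=1: 0 + 11440 + 29·4·19 = 13644; k=2: 3364 + 46002 + 29·29·19 = 65345; k=3: 9280 + 25080 + 29·40·19 = 56400; k=4: 10712 + 8360 + 29·22·19 = 31194; k=5: 12240 + 0 + 29·20·19 = 23260.
Minimum: 13644 at k=1.

13644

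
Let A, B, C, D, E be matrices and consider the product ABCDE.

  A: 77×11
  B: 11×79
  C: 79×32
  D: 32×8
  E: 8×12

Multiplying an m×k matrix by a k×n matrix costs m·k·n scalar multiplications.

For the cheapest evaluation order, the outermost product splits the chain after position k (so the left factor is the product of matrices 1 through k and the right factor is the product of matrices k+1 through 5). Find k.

Adjacent pairs: AB = 77·11·79 = 66913; BC = 11·79·32 = 27808; CD = 79·32·8 = 20224; DE = 32·8·12 = 3072.
Length 3: A..C: k=1: 0+27808+77·11·32=54912; k=2: 66913+0+77·79·32=261569 → min 54912 | B..D: k=2: 0+20224+11·79·8=27176; k=3: 27808+0+11·32·8=30624 → min 27176 | C..E: k=3: 0+3072+79·32·12=33408; k=4: 20224+0+79·8·12=27808 → min 27808.
Length 4: A..D: k=1: 0+27176+77·11·8=33952; k=2: 66913+20224+77·79·8=135801; k=3: 54912+0+77·32·8=74624 → min 33952 | B..E: k=2: 0+27808+11·79·12=38236; k=3: 27808+3072+11·32·12=35104; k=4: 27176+0+11·8·12=28232 → min 28232.
Top-level splits: k=1: (A..A)·(B..E) → 0+28232+77·11·12 = 38396; k=2: (A..B)·(C..E) → 66913+27808+77·79·12 = 167717; k=3: (A..C)·(D..E) → 54912+3072+77·32·12 = 87552; k=4: (A..D)·(E..E) → 33952+0+77·8·12 = 41344.
Best split is after A, i.e. k = 1.

1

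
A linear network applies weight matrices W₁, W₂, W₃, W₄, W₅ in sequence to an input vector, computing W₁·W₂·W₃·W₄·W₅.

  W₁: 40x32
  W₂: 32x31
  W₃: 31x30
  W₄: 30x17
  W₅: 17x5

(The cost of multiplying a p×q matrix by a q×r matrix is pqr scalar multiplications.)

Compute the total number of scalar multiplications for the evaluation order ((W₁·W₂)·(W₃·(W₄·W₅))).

(W₁·W₂): 40×32 by 32×31 → 40×31, cost 40·32·31 = 39680
(W₄·W₅): 30×17 by 17×5 → 30×5, cost 30·17·5 = 2550
(W₃·(W₄·W₅)): 31×30 by 30×5 → 31×5, cost 31·30·5 = 4650; cumulative 7200
((W₁·W₂)·(W₃·(W₄·W₅))): 40×31 by 31×5 → 40×5, cost 40·31·5 = 6200; cumulative 53080
Total: 53080 scalar multiplications.

53080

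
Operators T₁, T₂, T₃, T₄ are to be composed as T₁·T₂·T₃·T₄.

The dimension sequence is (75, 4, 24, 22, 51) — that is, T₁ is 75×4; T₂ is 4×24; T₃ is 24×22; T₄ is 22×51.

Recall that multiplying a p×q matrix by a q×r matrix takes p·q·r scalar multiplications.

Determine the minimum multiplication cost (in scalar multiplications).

Adjacent pairs: T₁T₂ = 75·4·24 = 7200; T₂T₃ = 4·24·22 = 2112; T₃T₄ = 24·22·51 = 26928.
Length 3: T₁..T₃: k=1: 0+2112+75·4·22=8712; k=2: 7200+0+75·24·22=46800 → min 8712 | T₂..T₄: k=2: 0+26928+4·24·51=31824; k=3: 2112+0+4·22·51=6600 → min 6600.
Length 4: T₁..T₄: k=1: 0+6600+75·4·51=21900; k=2: 7200+26928+75·24·51=125928; k=3: 8712+0+75·22·51=92862 → min 21900.
Optimal order: (T₁·((T₂·T₃)·T₄)) with cost 21900.

21900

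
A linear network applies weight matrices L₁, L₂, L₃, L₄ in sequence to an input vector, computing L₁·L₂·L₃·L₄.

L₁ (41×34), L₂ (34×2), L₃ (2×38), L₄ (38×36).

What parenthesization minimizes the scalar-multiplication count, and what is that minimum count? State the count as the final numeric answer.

Adjacent pairs: L₁L₂ = 41·34·2 = 2788; L₂L₃ = 34·2·38 = 2584; L₃L₄ = 2·38·36 = 2736.
Length 3: L₁..L₃: k=1: 0+2584+41·34·38=55556; k=2: 2788+0+41·2·38=5904 → min 5904 | L₂..L₄: k=2: 0+2736+34·2·36=5184; k=3: 2584+0+34·38·36=49096 → min 5184.
Length 4: L₁..L₄: k=1: 0+5184+41·34·36=55368; k=2: 2788+2736+41·2·36=8476; k=3: 5904+0+41·38·36=61992 → min 8476.
Optimal parenthesization: ((L₁·L₂)·(L₃·L₄)) with cost 8476.

8476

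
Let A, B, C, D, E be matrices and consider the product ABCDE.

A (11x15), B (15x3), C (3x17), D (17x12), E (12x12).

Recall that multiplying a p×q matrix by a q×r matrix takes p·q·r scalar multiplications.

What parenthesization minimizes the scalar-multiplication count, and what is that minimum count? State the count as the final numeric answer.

Adjacent pairs: AB = 11·15·3 = 495; BC = 15·3·17 = 765; CD = 3·17·12 = 612; DE = 17·12·12 = 2448.
Length 3: A..C: k=1: 0+765+11·15·17=3570; k=2: 495+0+11·3·17=1056 → min 1056 | B..D: k=2: 0+612+15·3·12=1152; k=3: 765+0+15·17·12=3825 → min 1152 | C..E: k=3: 0+2448+3·17·12=3060; k=4: 612+0+3·12·12=1044 → min 1044.
Length 4: A..D: k=1: 0+1152+11·15·12=3132; k=2: 495+612+11·3·12=1503; k=3: 1056+0+11·17·12=3300 → min 1503 | B..E: k=2: 0+1044+15·3·12=1584; k=3: 765+2448+15·17·12=6273; k=4: 1152+0+15·12·12=3312 → min 1584.
Length 5: A..E: k=1: 0+1584+11·15·12=3564; k=2: 495+1044+11·3·12=1935; k=3: 1056+2448+11·17·12=5748; k=4: 1503+0+11·12·12=3087 → min 1935.
Optimal parenthesization: ((AB)((CD)E)) with cost 1935.

1935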